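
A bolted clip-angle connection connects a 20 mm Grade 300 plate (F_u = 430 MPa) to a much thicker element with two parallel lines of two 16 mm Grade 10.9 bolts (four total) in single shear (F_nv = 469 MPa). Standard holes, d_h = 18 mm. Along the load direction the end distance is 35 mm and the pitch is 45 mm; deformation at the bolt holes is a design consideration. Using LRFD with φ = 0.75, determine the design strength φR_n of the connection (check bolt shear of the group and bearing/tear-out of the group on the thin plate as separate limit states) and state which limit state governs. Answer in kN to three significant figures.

283 kN (bolt shear governs)

Bolt shear: A_b = π·16²/4 = 201.1 mm²; R_n = 469 × 201.1 × 4 × 1 / 1000 = 377.2 kN → 0.75 × 377.2 = 283 kN.
Bearing (1.2 l_c t F_u ≤ 2.4 d t F_u): upper limit = 2.4·16·20·430 / 1000 = 330.2 kN.
  Edge l_c = 35 − 18/2 = 26 → r_n = 268.3 kN; interior l_c = 45 − 18 = 27 → r_n = 278.6 kN.
  R_n,bearing = 2·268.3 + 2·278.6 = 1094 kN → 0.75 × 1094 = 820 kN.
Bolt shear governs: 283 kN.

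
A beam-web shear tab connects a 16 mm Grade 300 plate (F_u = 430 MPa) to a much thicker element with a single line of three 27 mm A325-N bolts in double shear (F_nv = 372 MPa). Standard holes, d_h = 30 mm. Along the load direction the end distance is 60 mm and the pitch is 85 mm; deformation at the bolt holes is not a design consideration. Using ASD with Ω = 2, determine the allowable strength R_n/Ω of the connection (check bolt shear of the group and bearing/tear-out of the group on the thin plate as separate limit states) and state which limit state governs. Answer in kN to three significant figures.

Bolt shear: A_b = π·27²/4 = 572.6 mm²; R_n = 372 × 572.6 × 3 × 2 / 1000 = 1278 kN → 1278 / 2 = 639 kN.
Bearing (1.5 l_c t F_u ≤ 3.0 d t F_u): upper limit = 3.0·27·16·430 / 1000 = 557.3 kN.
  Edge l_c = 60 − 30/2 = 45 → r_n = 464.4 kN; interior l_c = 85 − 30 = 55 → r_n = 557.3 kN.
  R_n,bearing = 1·464.4 + 2·557.3 = 1579 kN → 1579 / 2 = 789 kN.
Bolt shear governs: 639 kN.

639 kN (bolt shear governs)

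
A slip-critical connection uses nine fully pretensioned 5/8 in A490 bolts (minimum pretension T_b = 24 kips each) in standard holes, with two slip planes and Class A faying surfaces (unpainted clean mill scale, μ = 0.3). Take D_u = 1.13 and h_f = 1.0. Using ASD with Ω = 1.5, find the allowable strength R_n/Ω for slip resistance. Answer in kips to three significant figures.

R_n = μ · D_u · h_f · T_b · n_s · n_b = 0.3 × 1.13 × 1.0 × 24 × 2 × 9 = 146.4 kips.
Allowable strength R_n/Ω = 146.4 / 1.5 = 97.6 kips.

97.6 kips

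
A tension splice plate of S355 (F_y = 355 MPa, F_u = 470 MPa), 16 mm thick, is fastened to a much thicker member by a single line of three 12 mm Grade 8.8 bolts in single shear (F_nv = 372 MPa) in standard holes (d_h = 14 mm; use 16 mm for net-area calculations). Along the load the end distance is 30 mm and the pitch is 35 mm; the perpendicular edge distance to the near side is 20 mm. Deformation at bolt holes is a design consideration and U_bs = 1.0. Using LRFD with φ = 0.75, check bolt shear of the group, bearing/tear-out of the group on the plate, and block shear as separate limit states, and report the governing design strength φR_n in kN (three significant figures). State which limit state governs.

94.7 kN (bolt shear governs)

Bolt shear: A_b = π·12²/4 = 113.1 mm²; R_n = 372 × 113.1 × 3 × 1 / 1000 = 126.2 kN → 0.75 × 126.2 = 94.7 kN.
Bearing: edge l_c = 23, r_n = 207.6 kN; interior l_c = 21, r_n = 189.5 kN; R_n = 207.6 + 2·189.5 = 586.6 kN → 440 kN.
Block shear: A_gv = 1600, A_nv = 960, A_nt = 192 mm²; R_n = min(0.6F_uA_nv, 0.6F_yA_gv) + U_bs·F_u·A_nt = 361 kN → 271 kN.
Bolt shear governs: 94.7 kN.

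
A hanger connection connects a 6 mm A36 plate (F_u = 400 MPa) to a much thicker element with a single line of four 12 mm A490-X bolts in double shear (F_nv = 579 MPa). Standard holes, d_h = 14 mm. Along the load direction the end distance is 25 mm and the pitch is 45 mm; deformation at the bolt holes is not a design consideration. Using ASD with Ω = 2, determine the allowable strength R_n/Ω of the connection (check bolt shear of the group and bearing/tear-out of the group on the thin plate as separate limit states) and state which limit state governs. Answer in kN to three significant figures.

162 kN (bearing governs)

Bolt shear: A_b = π·12²/4 = 113.1 mm²; R_n = 579 × 113.1 × 4 × 2 / 1000 = 523.9 kN → 523.9 / 2 = 262 kN.
Bearing (1.5 l_c t F_u ≤ 3.0 d t F_u): upper limit = 3.0·12·6·400 / 1000 = 86.4 kN.
  Edge l_c = 25 − 14/2 = 18 → r_n = 64.8 kN; interior l_c = 45 − 14 = 31 → r_n = 86.4 kN.
  R_n,bearing = 1·64.8 + 3·86.4 = 324 kN → 324 / 2 = 162 kN.
Bearing governs: 162 kN.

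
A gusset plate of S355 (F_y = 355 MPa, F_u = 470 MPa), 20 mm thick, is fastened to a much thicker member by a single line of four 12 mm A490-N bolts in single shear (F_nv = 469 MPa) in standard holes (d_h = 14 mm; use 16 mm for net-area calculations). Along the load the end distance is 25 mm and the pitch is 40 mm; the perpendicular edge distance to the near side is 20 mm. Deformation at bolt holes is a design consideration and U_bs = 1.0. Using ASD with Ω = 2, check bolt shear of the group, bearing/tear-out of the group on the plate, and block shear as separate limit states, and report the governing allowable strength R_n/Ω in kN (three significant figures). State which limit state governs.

Bolt shear: A_b = π·12²/4 = 113.1 mm²; R_n = 469 × 113.1 × 4 × 1 / 1000 = 212.2 kN → 212.2 / 2 = 106 kN.
Bearing: edge l_c = 18, r_n = 203 kN; interior l_c = 26, r_n = 270.7 kN; R_n = 203 + 3·270.7 = 1015 kN → 508 kN.
Block shear: A_gv = 2900, A_nv = 1780, A_nt = 240 mm²; R_n = min(0.6F_uA_nv, 0.6F_yA_gv) + U_bs·F_u·A_nt = 614.8 kN → 307 kN.
Bolt shear governs: 106 kN.

106 kN (bolt shear governs)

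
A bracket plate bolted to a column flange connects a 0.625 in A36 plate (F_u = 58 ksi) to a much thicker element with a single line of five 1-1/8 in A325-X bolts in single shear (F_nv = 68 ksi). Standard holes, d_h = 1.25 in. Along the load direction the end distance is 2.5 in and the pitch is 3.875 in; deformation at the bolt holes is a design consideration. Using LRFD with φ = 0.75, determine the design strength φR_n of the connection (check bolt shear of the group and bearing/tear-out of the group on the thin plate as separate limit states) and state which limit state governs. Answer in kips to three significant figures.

253 kips (bolt shear governs)

Bolt shear: A_b = π·1.125²/4 = 0.994 in²; R_n = 68 × 0.994 × 5 × 1 = 338 kips → 0.75 × 338 = 253 kips.
Bearing (1.2 l_c t F_u ≤ 2.4 d t F_u): upper limit = 2.4·1.125·0.625·58 = 97.87 kips.
  Edge l_c = 2.5 − 1.25/2 = 1.875 → r_n = 81.56 kips; interior l_c = 3.875 − 1.25 = 2.625 → r_n = 97.87 kips.
  R_n,bearing = 1·81.56 + 4·97.87 = 473.1 kips → 0.75 × 473.1 = 355 kips.
Bolt shear governs: 253 kips.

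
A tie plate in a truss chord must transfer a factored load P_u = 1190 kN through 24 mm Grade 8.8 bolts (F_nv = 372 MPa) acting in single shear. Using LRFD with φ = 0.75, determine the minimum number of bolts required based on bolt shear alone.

A_b = π·24²/4 = 452.4 mm².
Per-bolt design strength φR_n = 0.75 × 372 × 452.4 × 1 / 1000 = 126.2 kN.
n ≥ 1190 / 126.2 = 9.428 → use 10 bolts.

10 bolts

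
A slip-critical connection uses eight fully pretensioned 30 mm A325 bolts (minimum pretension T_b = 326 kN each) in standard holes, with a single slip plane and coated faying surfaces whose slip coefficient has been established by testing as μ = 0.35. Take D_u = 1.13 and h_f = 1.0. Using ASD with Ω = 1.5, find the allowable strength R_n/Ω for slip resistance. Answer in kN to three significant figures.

R_n = μ · D_u · h_f · T_b · n_s · n_b = 0.35 × 1.13 × 1.0 × 326 × 1 × 8 = 1031 kN.
Allowable strength R_n/Ω = 1031 / 1.5 = 688 kN.

688 kN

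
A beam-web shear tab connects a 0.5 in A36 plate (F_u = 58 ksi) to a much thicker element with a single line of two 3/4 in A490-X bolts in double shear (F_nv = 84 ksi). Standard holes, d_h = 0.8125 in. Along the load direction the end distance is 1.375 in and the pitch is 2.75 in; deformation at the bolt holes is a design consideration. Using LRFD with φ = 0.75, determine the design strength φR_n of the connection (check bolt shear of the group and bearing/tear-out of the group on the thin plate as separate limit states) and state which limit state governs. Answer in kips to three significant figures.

64.4 kips (bearing governs)

Bolt shear: A_b = π·0.75²/4 = 0.4418 in²; R_n = 84 × 0.4418 × 2 × 2 = 148.4 kips → 0.75 × 148.4 = 111 kips.
Bearing (1.2 l_c t F_u ≤ 2.4 d t F_u): upper limit = 2.4·0.75·0.5·58 = 52.2 kips.
  Edge l_c = 1.375 − 0.8125/2 = 0.9688 → r_n = 33.71 kips; interior l_c = 2.75 − 0.8125 = 1.938 → r_n = 52.2 kips.
  R_n,bearing = 1·33.71 + 1·52.2 = 85.91 kips → 0.75 × 85.91 = 64.4 kips.
Bearing governs: 64.4 kips.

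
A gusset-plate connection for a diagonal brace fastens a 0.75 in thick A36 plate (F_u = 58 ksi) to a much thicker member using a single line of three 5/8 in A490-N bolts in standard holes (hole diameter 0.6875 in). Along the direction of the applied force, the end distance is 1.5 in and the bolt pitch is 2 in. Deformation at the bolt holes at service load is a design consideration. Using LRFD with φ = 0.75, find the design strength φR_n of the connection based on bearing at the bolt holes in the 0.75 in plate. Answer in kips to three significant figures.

143 kips

Per bolt r_n = 1.2 l_c t F_u ≤ 2.4 d t F_u; upper limit = 2.4 × 0.625 × 0.75 × 58 = 65.25 kips.
Edge bolt: l_c = 1.5 − 0.6875/2 = 1.156 in → 1.2 × 1.156 × 0.75 × 58 = 60.36 → r_n = 60.36 kips.
Interior bolts: l_c = 2 − 0.6875 = 1.312 in → 1.2 × 1.312 × 0.75 × 58 = 68.51 → r_n = 65.25 kips.
R_n = 1 × 60.36 + 2 × 65.25 = 190.9 kips.
Design strength φR_n = 0.75 × 190.9 = 143 kips.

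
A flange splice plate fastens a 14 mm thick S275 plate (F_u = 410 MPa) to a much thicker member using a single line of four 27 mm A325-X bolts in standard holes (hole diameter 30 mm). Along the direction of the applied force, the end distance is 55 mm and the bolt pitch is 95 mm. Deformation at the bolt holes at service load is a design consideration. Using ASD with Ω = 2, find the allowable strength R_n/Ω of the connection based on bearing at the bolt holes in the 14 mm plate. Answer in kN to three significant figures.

696 kN

Per bolt r_n = 1.2 l_c t F_u ≤ 2.4 d t F_u; upper limit = 2.4 × 27 × 14 × 410 / 1000 = 372 kN.
Edge bolt: l_c = 55 − 30/2 = 40 mm → 1.2 × 40 × 14 × 410 / 1000 = 275.5 → r_n = 275.5 kN.
Interior bolts: l_c = 95 − 30 = 65 mm → 1.2 × 65 × 14 × 410 / 1000 = 447.7 → r_n = 372 kN.
R_n = 1 × 275.5 + 3 × 372 = 1391 kN.
Allowable strength R_n/Ω = 1391 / 2 = 696 kN.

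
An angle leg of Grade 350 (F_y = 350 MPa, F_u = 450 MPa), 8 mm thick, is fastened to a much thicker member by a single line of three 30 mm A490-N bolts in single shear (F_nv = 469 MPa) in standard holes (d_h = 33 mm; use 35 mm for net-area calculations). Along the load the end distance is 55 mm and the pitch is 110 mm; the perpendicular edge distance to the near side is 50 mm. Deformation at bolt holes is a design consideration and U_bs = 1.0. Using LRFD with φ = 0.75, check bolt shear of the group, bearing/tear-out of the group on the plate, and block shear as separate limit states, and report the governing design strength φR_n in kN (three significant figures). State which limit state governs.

392 kN (block shear governs)

Bolt shear: A_b = π·30²/4 = 706.9 mm²; R_n = 469 × 706.9 × 3 × 1 / 1000 = 994.5 kN → 0.75 × 994.5 = 746 kN.
Bearing: edge l_c = 38.5, r_n = 166.3 kN; interior l_c = 77, r_n = 259.2 kN; R_n = 166.3 + 2·259.2 = 684.7 kN → 514 kN.
Block shear: A_gv = 2200, A_nv = 1500, A_nt = 260 mm²; R_n = min(0.6F_uA_nv, 0.6F_yA_gv) + U_bs·F_u·A_nt = 522 kN → 392 kN.
Block shear governs: 392 kN.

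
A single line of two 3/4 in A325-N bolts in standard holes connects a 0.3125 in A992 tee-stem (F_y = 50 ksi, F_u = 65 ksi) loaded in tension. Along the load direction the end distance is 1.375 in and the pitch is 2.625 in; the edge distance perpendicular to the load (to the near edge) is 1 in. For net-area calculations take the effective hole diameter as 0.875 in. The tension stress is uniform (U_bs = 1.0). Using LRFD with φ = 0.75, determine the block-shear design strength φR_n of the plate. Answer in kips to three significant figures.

33.1 kips

Shear plane L_v = 1.375 + 1·2.625 = 4 in; A_gv = 4 × 0.3125 = 1.25 in².
A_nv = (4 − 1.5·0.875) × 0.3125 = 0.8398 in².
A_nt = (1 − 0.5·0.875) × 0.3125 = 0.1758 in².
0.6 F_u A_nv = 32.75 kips; 0.6 F_y A_gv = 37.5 kips → shear rupture governs the shear term.
R_n = 32.75 + 1.0 × 65 × 0.1758 = 44.18 kips.
Design strength φR_n = 0.75 × 44.18 = 33.1 kips.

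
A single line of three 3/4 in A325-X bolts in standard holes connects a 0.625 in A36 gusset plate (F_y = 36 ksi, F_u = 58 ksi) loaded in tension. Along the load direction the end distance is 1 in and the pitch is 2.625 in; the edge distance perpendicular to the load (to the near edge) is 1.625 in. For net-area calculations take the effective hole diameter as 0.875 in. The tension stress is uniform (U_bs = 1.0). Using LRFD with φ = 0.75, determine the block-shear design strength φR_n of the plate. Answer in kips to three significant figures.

Shear plane L_v = 1 + 2·2.625 = 6.25 in; A_gv = 6.25 × 0.625 = 3.906 in².
A_nv = (6.25 − 2.5·0.875) × 0.625 = 2.539 in².
A_nt = (1.625 − 0.5·0.875) × 0.625 = 0.7422 in².
0.6 F_u A_nv = 88.36 kips; 0.6 F_y A_gv = 84.37 kips → shear yielding governs the shear term.
R_n = 84.37 + 1.0 × 58 × 0.7422 = 127.4 kips.
Design strength φR_n = 0.75 × 127.4 = 95.6 kips.

95.6 kips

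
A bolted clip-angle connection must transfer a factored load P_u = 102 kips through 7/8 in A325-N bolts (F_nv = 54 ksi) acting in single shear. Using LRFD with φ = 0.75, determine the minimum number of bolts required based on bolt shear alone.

5 bolts

A_b = π·0.875²/4 = 0.6013 in².
Per-bolt design strength φR_n = 0.75 × 54 × 0.6013 × 1 = 24.35 kips.
n ≥ 102 / 24.35 = 4.188 → use 5 bolts.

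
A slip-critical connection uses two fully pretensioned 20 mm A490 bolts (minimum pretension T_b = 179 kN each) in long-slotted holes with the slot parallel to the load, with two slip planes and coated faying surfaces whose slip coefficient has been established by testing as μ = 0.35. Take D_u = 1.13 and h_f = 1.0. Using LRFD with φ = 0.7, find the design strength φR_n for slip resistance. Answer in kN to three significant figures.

198 kN

R_n = μ · D_u · h_f · T_b · n_s · n_b = 0.35 × 1.13 × 1.0 × 179 × 2 × 2 = 283.2 kN.
Design strength φR_n = 0.7 × 283.2 = 198 kN.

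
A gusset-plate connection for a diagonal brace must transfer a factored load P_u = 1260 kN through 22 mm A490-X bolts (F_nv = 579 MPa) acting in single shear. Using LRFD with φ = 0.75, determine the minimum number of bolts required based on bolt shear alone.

8 bolts

A_b = π·22²/4 = 380.1 mm².
Per-bolt design strength φR_n = 0.75 × 579 × 380.1 × 1 / 1000 = 165.1 kN.
n ≥ 1260 / 165.1 = 7.633 → use 8 bolts.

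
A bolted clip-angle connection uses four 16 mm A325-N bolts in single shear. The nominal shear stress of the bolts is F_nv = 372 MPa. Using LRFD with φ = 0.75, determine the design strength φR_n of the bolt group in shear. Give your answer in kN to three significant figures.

A_b = π × 16² / 4 = 201.1 mm².
R_n = F_nv · A_b · n · n_s = 372 × 201.1 × 4 × 1 / 1000 = 299.2 kN.
Design strength φR_n = 0.75 × 299.2 = 224 kN.

224 kN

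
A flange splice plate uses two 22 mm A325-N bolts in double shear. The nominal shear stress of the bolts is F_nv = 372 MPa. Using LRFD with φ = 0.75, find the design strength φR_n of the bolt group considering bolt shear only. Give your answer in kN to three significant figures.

424 kN

A_b = π × 22² / 4 = 380.1 mm².
R_n = F_nv · A_b · n · n_s = 372 × 380.1 × 2 × 2 / 1000 = 565.6 kN.
Design strength φR_n = 0.75 × 565.6 = 424 kN.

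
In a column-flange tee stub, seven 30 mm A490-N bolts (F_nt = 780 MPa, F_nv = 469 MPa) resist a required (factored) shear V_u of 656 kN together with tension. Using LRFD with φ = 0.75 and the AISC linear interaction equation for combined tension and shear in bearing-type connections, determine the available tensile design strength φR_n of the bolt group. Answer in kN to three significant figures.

2670 kN

A_b = π·30²/4 = 706.9 mm²; f_rv = 656 × 1000 / (7 × 706.9) = 132.6 MPa.
F'_nt = 1.3 F_nt − (F_nt / φF_nv) f_rv = 1.3·780 − (780/(0.75·469))·132.6 = 720 MPa, capped at F_nt → F'_nt = 720 MPa.
R_n = F'_nt · A_b · n = 720 × 706.9 × 7 / 1000 = 3563 kN.
Design strength φR_n = 0.75 × 3563 = 2670 kN.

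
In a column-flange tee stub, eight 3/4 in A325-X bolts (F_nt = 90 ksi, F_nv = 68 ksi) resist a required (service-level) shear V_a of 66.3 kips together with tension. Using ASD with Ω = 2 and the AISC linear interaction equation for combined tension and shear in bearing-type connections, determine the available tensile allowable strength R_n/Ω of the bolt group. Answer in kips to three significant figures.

A_b = π·0.75²/4 = 0.4418 in²; f_rv = 66.3 / (8 × 0.4418) = 18.76 ksi.
F'_nt = 1.3 F_nt − (Ω F_nt / F_nv) f_rv = 1.3·90 − (2·90/68)·18.76 = 67.34 ksi, capped at F_nt → F'_nt = 67.34 ksi.
R_n = F'_nt · A_b · n = 67.34 × 0.4418 × 8 = 238 kips.
Allowable strength R_n/Ω = 238 / 2 = 119 kips.

119 kips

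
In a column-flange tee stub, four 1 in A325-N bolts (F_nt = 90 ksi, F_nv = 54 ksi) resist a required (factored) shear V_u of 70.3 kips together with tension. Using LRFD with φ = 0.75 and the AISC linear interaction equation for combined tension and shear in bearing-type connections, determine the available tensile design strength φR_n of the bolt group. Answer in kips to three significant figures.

159 kips

A_b = π·1²/4 = 0.7854 in²; f_rv = 70.3 / (4 × 0.7854) = 22.38 ksi.
F'_nt = 1.3 F_nt − (F_nt / φF_nv) f_rv = 1.3·90 − (90/(0.75·54))·22.38 = 67.27 ksi, capped at F_nt → F'_nt = 67.27 ksi.
R_n = F'_nt · A_b · n = 67.27 × 0.7854 × 4 = 211.3 kips.
Design strength φR_n = 0.75 × 211.3 = 159 kips.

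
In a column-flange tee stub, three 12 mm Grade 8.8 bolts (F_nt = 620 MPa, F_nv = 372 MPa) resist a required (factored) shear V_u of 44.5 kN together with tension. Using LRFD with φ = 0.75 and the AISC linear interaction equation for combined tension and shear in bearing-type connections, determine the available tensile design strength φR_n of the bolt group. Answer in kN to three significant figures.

131 kN

A_b = π·12²/4 = 113.1 mm²; f_rv = 44.5 × 1000 / (3 × 113.1) = 131.2 MPa.
F'_nt = 1.3 F_nt − (F_nt / φF_nv) f_rv = 1.3·620 − (620/(0.75·372))·131.2 = 514.5 MPa, capped at F_nt → F'_nt = 514.5 MPa.
R_n = F'_nt · A_b · n = 514.5 × 113.1 × 3 / 1000 = 174.6 kN.
Design strength φR_n = 0.75 × 174.6 = 131 kN.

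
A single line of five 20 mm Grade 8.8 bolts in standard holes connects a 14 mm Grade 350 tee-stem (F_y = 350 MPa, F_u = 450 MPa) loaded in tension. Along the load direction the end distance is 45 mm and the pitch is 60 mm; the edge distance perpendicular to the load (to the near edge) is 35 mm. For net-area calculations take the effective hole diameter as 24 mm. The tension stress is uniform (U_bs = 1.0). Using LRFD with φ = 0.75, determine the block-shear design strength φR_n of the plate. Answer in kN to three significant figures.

610 kN

Shear plane L_v = 45 + 4·60 = 285 mm; A_gv = 285 × 14 = 3990 mm².
A_nv = (285 − 4.5·24) × 14 = 2478 mm².
A_nt = (35 − 0.5·24) × 14 = 322 mm².
0.6 F_u A_nv = 669.1 kN; 0.6 F_y A_gv = 837.9 kN → shear rupture governs the shear term.
R_n = 669.1 + 1.0 × 450 × 322 / 1000 = 814 kN.
Design strength φR_n = 0.75 × 814 = 610 kN.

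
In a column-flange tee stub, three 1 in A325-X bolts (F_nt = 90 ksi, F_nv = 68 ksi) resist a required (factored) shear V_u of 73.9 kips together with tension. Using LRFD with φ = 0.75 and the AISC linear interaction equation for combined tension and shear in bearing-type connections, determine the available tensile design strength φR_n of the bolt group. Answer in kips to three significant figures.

109 kips

A_b = π·1²/4 = 0.7854 in²; f_rv = 73.9 / (3 × 0.7854) = 31.36 ksi.
F'_nt = 1.3 F_nt − (F_nt / φF_nv) f_rv = 1.3·90 − (90/(0.75·68))·31.36 = 61.65 ksi, capped at F_nt → F'_nt = 61.65 ksi.
R_n = F'_nt · A_b · n = 61.65 × 0.7854 × 3 = 145.3 kips.
Design strength φR_n = 0.75 × 145.3 = 109 kips.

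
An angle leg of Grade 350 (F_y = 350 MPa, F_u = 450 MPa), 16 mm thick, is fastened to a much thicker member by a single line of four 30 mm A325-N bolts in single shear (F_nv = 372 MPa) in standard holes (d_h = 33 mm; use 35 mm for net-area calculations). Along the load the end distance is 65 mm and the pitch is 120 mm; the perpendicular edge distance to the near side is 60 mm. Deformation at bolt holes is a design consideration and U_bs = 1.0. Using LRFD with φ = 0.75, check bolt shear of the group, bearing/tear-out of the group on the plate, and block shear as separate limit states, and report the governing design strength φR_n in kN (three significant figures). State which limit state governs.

789 kN (bolt shear governs)

Bolt shear: A_b = π·30²/4 = 706.9 mm²; R_n = 372 × 706.9 × 4 × 1 / 1000 = 1052 kN → 0.75 × 1052 = 789 kN.
Bearing: edge l_c = 48.5, r_n = 419 kN; interior l_c = 87, r_n = 518.4 kN; R_n = 419 + 3·518.4 = 1974 kN → 1480 kN.
Block shear: A_gv = 6800, A_nv = 4840, A_nt = 680 mm²; R_n = min(0.6F_uA_nv, 0.6F_yA_gv) + U_bs·F_u·A_nt = 1613 kN → 1210 kN.
Bolt shear governs: 789 kN.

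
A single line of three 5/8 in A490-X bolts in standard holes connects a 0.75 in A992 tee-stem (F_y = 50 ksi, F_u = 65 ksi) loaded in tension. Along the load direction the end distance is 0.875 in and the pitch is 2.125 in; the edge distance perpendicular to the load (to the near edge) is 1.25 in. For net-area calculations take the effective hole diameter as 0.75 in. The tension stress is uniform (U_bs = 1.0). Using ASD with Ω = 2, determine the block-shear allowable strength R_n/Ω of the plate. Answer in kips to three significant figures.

68.9 kips

Shear plane L_v = 0.875 + 2·2.125 = 5.125 in; A_gv = 5.125 × 0.75 = 3.844 in².
A_nv = (5.125 − 2.5·0.75) × 0.75 = 2.438 in².
A_nt = (1.25 − 0.5·0.75) × 0.75 = 0.6562 in².
0.6 F_u A_nv = 95.06 kips; 0.6 F_y A_gv = 115.3 kips → shear rupture governs the shear term.
R_n = 95.06 + 1.0 × 65 × 0.6562 = 137.7 kips.
Allowable strength R_n/Ω = 137.7 / 2 = 68.9 kips.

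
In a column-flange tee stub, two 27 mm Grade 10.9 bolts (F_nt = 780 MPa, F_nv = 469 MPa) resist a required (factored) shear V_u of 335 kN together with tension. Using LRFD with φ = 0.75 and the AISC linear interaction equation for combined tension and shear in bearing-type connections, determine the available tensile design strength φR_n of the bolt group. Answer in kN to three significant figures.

314 kN

A_b = π·27²/4 = 572.6 mm²; f_rv = 335 × 1000 / (2 × 572.6) = 292.5 MPa.
F'_nt = 1.3 F_nt − (F_nt / φF_nv) f_rv = 1.3·780 − (780/(0.75·469))·292.5 = 365.3 MPa, capped at F_nt → F'_nt = 365.3 MPa.
R_n = F'_nt · A_b · n = 365.3 × 572.6 × 2 / 1000 = 418.3 kN.
Design strength φR_n = 0.75 × 418.3 = 314 kN.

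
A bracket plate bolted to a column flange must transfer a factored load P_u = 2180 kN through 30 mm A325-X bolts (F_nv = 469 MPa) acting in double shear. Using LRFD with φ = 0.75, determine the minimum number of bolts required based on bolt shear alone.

5 bolts

A_b = π·30²/4 = 706.9 mm².
Per-bolt design strength φR_n = 0.75 × 469 × 706.9 × 2 / 1000 = 497.3 kN.
n ≥ 2180 / 497.3 = 4.384 → use 5 bolts.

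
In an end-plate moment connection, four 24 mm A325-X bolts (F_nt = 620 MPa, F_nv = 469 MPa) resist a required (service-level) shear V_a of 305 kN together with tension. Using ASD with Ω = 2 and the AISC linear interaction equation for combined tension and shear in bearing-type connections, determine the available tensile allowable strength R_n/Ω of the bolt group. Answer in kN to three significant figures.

326 kN

A_b = π·24²/4 = 452.4 mm²; f_rv = 305 × 1000 / (4 × 452.4) = 168.5 MPa.
F'_nt = 1.3 F_nt − (Ω F_nt / F_nv) f_rv = 1.3·620 − (2·620/469)·168.5 = 360.4 MPa, capped at F_nt → F'_nt = 360.4 MPa.
R_n = F'_nt · A_b · n = 360.4 × 452.4 × 4 / 1000 = 652.1 kN.
Allowable strength R_n/Ω = 652.1 / 2 = 326 kN.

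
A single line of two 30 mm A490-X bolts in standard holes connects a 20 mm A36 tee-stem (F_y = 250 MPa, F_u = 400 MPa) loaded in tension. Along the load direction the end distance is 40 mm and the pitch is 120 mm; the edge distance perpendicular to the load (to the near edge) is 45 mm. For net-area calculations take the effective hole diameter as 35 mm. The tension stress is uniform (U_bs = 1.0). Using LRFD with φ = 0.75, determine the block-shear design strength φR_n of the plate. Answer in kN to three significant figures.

Shear plane L_v = 40 + 1·120 = 160 mm; A_gv = 160 × 20 = 3200 mm².
A_nv = (160 − 1.5·35) × 20 = 2150 mm².
A_nt = (45 − 0.5·35) × 20 = 550 mm².
0.6 F_u A_nv = 516 kN; 0.6 F_y A_gv = 480 kN → shear yielding governs the shear term.
R_n = 480 + 1.0 × 400 × 550 / 1000 = 700 kN.
Design strength φR_n = 0.75 × 700 = 525 kN.

525 kN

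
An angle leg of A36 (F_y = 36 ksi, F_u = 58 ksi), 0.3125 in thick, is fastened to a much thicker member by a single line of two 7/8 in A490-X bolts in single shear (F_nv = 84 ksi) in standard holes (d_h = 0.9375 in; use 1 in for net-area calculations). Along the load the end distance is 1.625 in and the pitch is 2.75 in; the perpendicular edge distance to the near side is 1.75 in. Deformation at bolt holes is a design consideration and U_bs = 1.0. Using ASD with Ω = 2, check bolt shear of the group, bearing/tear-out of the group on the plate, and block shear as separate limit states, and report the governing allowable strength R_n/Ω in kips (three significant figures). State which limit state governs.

26.1 kips (block shear governs)

Bolt shear: A_b = π·0.875²/4 = 0.6013 in²; R_n = 84 × 0.6013 × 2 × 1 = 101 kips → 101 / 2 = 50.5 kips.
Bearing: edge l_c = 1.156, r_n = 25.15 kips; interior l_c = 1.812, r_n = 38.06 kips; R_n = 25.15 + 1·38.06 = 63.21 kips → 31.6 kips.
Block shear: A_gv = 1.367, A_nv = 0.8984, A_nt = 0.3906 in²; R_n = min(0.6F_uA_nv, 0.6F_yA_gv) + U_bs·F_u·A_nt = 52.19 kips → 26.1 kips.
Block shear governs: 26.1 kips.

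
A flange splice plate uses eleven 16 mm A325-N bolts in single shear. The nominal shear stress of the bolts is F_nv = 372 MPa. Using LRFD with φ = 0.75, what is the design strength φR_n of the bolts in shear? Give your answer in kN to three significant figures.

A_b = π × 16² / 4 = 201.1 mm².
R_n = F_nv · A_b · n · n_s = 372 × 201.1 × 11 × 1 / 1000 = 822.7 kN.
Design strength φR_n = 0.75 × 822.7 = 617 kN.

617 kN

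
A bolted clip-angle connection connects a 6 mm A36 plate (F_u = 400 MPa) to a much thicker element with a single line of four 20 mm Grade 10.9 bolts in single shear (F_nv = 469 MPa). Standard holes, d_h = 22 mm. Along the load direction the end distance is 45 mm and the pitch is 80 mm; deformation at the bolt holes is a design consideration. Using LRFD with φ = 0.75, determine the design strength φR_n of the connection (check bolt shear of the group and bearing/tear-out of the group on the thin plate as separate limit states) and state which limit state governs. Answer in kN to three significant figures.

Bolt shear: A_b = π·20²/4 = 314.2 mm²; R_n = 469 × 314.2 × 4 × 1 / 1000 = 589.4 kN → 0.75 × 589.4 = 442 kN.
Bearing (1.2 l_c t F_u ≤ 2.4 d t F_u): upper limit = 2.4·20·6·400 / 1000 = 115.2 kN.
  Edge l_c = 45 − 22/2 = 34 → r_n = 97.92 kN; interior l_c = 80 − 22 = 58 → r_n = 115.2 kN.
  R_n,bearing = 1·97.92 + 3·115.2 = 443.5 kN → 0.75 × 443.5 = 333 kN.
Bearing governs: 333 kN.

333 kN (bearing governs)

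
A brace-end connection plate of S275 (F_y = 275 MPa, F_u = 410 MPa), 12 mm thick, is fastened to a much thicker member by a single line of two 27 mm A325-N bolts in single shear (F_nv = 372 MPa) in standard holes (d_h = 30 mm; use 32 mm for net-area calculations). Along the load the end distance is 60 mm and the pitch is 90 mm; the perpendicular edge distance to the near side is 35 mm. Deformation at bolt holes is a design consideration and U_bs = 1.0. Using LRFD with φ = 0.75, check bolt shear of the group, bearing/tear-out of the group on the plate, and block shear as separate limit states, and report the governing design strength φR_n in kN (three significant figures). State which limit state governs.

Bolt shear: A_b = π·27²/4 = 572.6 mm²; R_n = 372 × 572.6 × 2 × 1 / 1000 = 426 kN → 0.75 × 426 = 319 kN.
Bearing: edge l_c = 45, r_n = 265.7 kN; interior l_c = 60, r_n = 318.8 kN; R_n = 265.7 + 1·318.8 = 584.5 kN → 438 kN.
Block shear: A_gv = 1800, A_nv = 1224, A_nt = 228 mm²; R_n = min(0.6F_uA_nv, 0.6F_yA_gv) + U_bs·F_u·A_nt = 390.5 kN → 293 kN.
Block shear governs: 293 kN.

293 kN (block shear governs)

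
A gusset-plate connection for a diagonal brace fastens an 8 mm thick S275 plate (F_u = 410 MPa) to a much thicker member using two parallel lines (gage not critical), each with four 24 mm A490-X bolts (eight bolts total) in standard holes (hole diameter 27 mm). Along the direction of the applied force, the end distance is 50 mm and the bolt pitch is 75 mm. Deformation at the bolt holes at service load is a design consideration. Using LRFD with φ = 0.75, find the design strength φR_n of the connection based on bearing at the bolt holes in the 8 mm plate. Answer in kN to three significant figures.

Per bolt r_n = 1.2 l_c t F_u ≤ 2.4 d t F_u; upper limit = 2.4 × 24 × 8 × 410 / 1000 = 188.9 kN.
Edge bolt: l_c = 50 − 27/2 = 36.5 mm → 1.2 × 36.5 × 8 × 410 / 1000 = 143.7 → r_n = 143.7 kN.
Interior bolts: l_c = 75 − 27 = 48 mm → 1.2 × 48 × 8 × 410 / 1000 = 188.9 → r_n = 188.9 kN.
R_n = 2 × 143.7 + 6 × 188.9 = 1421 kN.
Design strength φR_n = 0.75 × 1421 = 1070 kN.

1070 kN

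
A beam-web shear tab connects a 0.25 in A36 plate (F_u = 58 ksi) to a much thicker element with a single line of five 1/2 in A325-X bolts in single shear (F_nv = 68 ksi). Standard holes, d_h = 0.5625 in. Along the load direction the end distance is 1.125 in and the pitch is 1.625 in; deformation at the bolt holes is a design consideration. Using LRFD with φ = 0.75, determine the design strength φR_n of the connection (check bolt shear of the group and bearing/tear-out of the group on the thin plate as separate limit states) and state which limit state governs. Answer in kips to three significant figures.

Bolt shear: A_b = π·0.5²/4 = 0.1963 in²; R_n = 68 × 0.1963 × 5 × 1 = 66.76 kips → 0.75 × 66.76 = 50.1 kips.
Bearing (1.2 l_c t F_u ≤ 2.4 d t F_u): upper limit = 2.4·0.5·0.25·58 = 17.4 kips.
  Edge l_c = 1.125 − 0.5625/2 = 0.8438 → r_n = 14.68 kips; interior l_c = 1.625 − 0.5625 = 1.062 → r_n = 17.4 kips.
  R_n,bearing = 1·14.68 + 4·17.4 = 84.28 kips → 0.75 × 84.28 = 63.2 kips.
Bolt shear governs: 50.1 kips.

50.1 kips (bolt shear governs)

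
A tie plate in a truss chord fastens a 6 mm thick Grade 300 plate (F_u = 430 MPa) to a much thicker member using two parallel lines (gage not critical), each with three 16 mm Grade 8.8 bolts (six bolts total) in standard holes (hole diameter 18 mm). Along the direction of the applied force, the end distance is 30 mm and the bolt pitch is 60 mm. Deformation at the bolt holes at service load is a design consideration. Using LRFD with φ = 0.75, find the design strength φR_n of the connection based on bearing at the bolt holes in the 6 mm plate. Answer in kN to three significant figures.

Per bolt r_n = 1.2 l_c t F_u ≤ 2.4 d t F_u; upper limit = 2.4 × 16 × 6 × 430 / 1000 = 99.07 kN.
Edge bolt: l_c = 30 − 18/2 = 21 mm → 1.2 × 21 × 6 × 430 / 1000 = 65.02 → r_n = 65.02 kN.
Interior bolts: l_c = 60 − 18 = 42 mm → 1.2 × 42 × 6 × 430 / 1000 = 130 → r_n = 99.07 kN.
R_n = 2 × 65.02 + 4 × 99.07 = 526.3 kN.
Design strength φR_n = 0.75 × 526.3 = 395 kN.

395 kN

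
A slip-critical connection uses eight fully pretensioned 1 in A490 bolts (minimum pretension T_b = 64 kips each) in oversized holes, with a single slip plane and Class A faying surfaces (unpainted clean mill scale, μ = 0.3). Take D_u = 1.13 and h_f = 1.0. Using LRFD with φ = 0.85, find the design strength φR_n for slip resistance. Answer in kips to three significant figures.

148 kips

R_n = μ · D_u · h_f · T_b · n_s · n_b = 0.3 × 1.13 × 1.0 × 64 × 1 × 8 = 173.6 kips.
Design strength φR_n = 0.85 × 173.6 = 148 kips.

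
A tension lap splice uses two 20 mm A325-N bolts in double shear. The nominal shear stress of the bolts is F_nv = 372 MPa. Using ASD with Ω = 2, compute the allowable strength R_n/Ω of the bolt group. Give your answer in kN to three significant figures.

A_b = π × 20² / 4 = 314.2 mm².
R_n = F_nv · A_b · n · n_s = 372 × 314.2 × 2 × 2 / 1000 = 467.5 kN.
Allowable strength R_n/Ω = 467.5 / 2 = 234 kN.

234 kN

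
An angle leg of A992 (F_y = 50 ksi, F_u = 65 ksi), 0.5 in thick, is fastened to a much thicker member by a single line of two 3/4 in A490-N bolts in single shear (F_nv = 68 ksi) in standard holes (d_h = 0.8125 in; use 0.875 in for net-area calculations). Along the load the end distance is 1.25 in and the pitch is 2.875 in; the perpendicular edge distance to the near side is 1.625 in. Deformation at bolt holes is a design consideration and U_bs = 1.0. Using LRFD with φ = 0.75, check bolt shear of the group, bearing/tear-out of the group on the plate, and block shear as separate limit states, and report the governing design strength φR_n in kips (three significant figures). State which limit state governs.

45.1 kips (bolt shear governs)

Bolt shear: A_b = π·0.75²/4 = 0.4418 in²; R_n = 68 × 0.4418 × 2 × 1 = 60.08 kips → 0.75 × 60.08 = 45.1 kips.
Bearing: edge l_c = 0.8438, r_n = 32.91 kips; interior l_c = 2.062, r_n = 58.5 kips; R_n = 32.91 + 1·58.5 = 91.41 kips → 68.6 kips.
Block shear: A_gv = 2.062, A_nv = 1.406, A_nt = 0.5938 in²; R_n = min(0.6F_uA_nv, 0.6F_yA_gv) + U_bs·F_u·A_nt = 93.44 kips → 70.1 kips.
Bolt shear governs: 45.1 kips.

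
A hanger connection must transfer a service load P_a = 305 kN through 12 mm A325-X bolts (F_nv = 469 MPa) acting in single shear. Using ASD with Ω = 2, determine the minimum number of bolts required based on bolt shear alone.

12 bolts

A_b = π·12²/4 = 113.1 mm².
Per-bolt allowable strength R_n/Ω = 469 × 113.1 × 1 / 1000 / 2 = 26.52 kN.
n ≥ 305 / 26.52 = 11.5 → use 12 bolts.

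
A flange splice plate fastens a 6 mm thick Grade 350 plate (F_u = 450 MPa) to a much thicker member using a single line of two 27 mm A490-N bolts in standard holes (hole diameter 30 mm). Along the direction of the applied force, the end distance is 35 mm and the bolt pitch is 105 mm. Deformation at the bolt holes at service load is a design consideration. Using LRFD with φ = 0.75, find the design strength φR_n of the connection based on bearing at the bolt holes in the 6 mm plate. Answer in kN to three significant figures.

Per bolt r_n = 1.2 l_c t F_u ≤ 2.4 d t F_u; upper limit = 2.4 × 27 × 6 × 450 / 1000 = 175 kN.
Edge bolt: l_c = 35 − 30/2 = 20 mm → 1.2 × 20 × 6 × 450 / 1000 = 64.8 → r_n = 64.8 kN.
Interior bolts: l_c = 105 − 30 = 75 mm → 1.2 × 75 × 6 × 450 / 1000 = 243 → r_n = 175 kN.
R_n = 1 × 64.8 + 1 × 175 = 239.8 kN.
Design strength φR_n = 0.75 × 239.8 = 180 kN.

180 kN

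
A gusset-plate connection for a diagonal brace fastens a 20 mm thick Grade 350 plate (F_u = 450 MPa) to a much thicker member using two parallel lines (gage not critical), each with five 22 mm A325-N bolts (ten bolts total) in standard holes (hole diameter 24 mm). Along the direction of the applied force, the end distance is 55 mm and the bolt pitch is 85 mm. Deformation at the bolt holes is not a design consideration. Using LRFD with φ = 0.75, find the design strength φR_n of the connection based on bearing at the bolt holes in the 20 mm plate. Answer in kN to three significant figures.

Per bolt r_n = 1.5 l_c t F_u ≤ 3.0 d t F_u; upper limit = 3.0 × 22 × 20 × 450 / 1000 = 594 kN.
Edge bolt: l_c = 55 − 24/2 = 43 mm → 1.5 × 43 × 20 × 450 / 1000 = 580.5 → r_n = 580.5 kN.
Interior bolts: l_c = 85 − 24 = 61 mm → 1.5 × 61 × 20 × 450 / 1000 = 823.5 → r_n = 594 kN.
R_n = 2 × 580.5 + 8 × 594 = 5913 kN.
Design strength φR_n = 0.75 × 5913 = 4430 kN.

4430 kN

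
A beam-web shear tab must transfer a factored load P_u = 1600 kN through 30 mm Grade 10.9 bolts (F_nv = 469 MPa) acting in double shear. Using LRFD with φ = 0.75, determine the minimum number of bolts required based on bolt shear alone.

4 bolts

A_b = π·30²/4 = 706.9 mm².
Per-bolt design strength φR_n = 0.75 × 469 × 706.9 × 2 / 1000 = 497.3 kN.
n ≥ 1600 / 497.3 = 3.218 → use 4 bolts.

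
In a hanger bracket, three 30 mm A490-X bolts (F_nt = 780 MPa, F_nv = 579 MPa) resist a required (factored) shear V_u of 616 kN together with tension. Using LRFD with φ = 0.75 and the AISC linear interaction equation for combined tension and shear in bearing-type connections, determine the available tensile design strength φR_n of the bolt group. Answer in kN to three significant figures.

783 kN

A_b = π·30²/4 = 706.9 mm²; f_rv = 616 × 1000 / (3 × 706.9) = 290.5 MPa.
F'_nt = 1.3 F_nt − (F_nt / φF_nv) f_rv = 1.3·780 − (780/(0.75·579))·290.5 = 492.2 MPa, capped at F_nt → F'_nt = 492.2 MPa.
R_n = F'_nt · A_b · n = 492.2 × 706.9 × 3 / 1000 = 1044 kN.
Design strength φR_n = 0.75 × 1044 = 783 kN.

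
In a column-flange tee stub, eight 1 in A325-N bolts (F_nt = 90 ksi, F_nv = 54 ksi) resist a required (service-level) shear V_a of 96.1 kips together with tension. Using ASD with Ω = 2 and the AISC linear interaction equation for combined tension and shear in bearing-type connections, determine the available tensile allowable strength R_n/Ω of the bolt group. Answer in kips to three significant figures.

207 kips

A_b = π·1²/4 = 0.7854 in²; f_rv = 96.1 / (8 × 0.7854) = 15.29 ksi.
F'_nt = 1.3 F_nt − (Ω F_nt / F_nv) f_rv = 1.3·90 − (2·90/54)·15.29 = 66.02 ksi, capped at F_nt → F'_nt = 66.02 ksi.
R_n = F'_nt · A_b · n = 66.02 × 0.7854 × 8 = 414.8 kips.
Allowable strength R_n/Ω = 414.8 / 2 = 207 kips.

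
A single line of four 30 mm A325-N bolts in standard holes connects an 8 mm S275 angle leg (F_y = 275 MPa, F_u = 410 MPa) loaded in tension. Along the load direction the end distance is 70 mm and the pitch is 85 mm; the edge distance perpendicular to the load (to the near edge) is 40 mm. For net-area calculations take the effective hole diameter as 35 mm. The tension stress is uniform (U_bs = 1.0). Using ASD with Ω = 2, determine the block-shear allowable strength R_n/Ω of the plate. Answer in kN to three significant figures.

Shear plane L_v = 70 + 3·85 = 325 mm; A_gv = 325 × 8 = 2600 mm².
A_nv = (325 − 3.5·35) × 8 = 1620 mm².
A_nt = (40 − 0.5·35) × 8 = 180 mm².
0.6 F_u A_nv = 398.5 kN; 0.6 F_y A_gv = 429 kN → shear rupture governs the shear term.
R_n = 398.5 + 1.0 × 410 × 180 / 1000 = 472.3 kN.
Allowable strength R_n/Ω = 472.3 / 2 = 236 kN.

236 kN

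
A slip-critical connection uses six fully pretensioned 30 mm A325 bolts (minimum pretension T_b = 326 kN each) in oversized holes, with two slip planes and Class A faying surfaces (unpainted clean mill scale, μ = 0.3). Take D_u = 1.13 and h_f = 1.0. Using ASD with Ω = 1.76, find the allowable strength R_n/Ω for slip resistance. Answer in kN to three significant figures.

R_n = μ · D_u · h_f · T_b · n_s · n_b = 0.3 × 1.13 × 1.0 × 326 × 2 × 6 = 1326 kN.
Allowable strength R_n/Ω = 1326 / 1.76 = 754 kN.

754 kN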